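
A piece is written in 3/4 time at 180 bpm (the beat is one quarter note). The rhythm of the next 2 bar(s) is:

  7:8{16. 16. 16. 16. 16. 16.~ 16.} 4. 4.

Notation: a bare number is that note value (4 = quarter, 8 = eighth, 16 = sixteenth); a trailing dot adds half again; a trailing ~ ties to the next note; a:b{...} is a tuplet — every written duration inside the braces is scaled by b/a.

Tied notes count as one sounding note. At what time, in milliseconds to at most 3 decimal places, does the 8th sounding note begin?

1. 0.0ms @ 0 + 142.857ms (3/7)
2. 142.857ms @ 3/7 + 142.857ms (3/7)
3. 285.714ms @ 6/7 + 142.857ms (3/7)
4. 428.571ms @ 9/7 + 142.857ms (3/7)
5. 571.429ms @ 12/7 + 142.857ms (3/7)
6. 714.286ms @ 15/7 + 285.714ms (6/7)
7. 1000.0ms @ 3 + 500.0ms (3/2)
8. 1500.0ms @ 9/2 + 500.0ms (3/2)

note 8 onset = 9/2b = 1500.0ms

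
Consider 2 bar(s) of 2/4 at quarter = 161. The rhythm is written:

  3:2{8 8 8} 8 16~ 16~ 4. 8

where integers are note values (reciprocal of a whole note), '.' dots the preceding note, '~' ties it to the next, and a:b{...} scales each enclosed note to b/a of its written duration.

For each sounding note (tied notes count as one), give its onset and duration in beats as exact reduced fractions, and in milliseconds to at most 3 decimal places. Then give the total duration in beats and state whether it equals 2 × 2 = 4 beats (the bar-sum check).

1) 0.0ms=0b +124.224ms=1/3b
2) 124.224ms=1/3b +124.224ms=1/3b
3) 248.447ms=2/3b +124.224ms=1/3b
4) 372.671ms=1b +186.335ms=1/2b
5) 559.006ms=3/2b +745.342ms=2b
6) 1304.348ms=7/2b +186.335ms=1/2b
Σ=4b of 4 (161bpm 2/4) — PASS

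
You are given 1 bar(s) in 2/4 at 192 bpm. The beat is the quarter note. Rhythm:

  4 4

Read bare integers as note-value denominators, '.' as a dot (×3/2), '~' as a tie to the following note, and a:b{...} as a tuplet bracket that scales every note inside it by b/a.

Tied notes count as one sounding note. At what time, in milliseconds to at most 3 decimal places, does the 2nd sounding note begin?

1. 0.0ms @ 0 + 312.5ms (1)
2. 312.5ms @ 1 + 312.5ms (1)

note 2 onset = 1b = 312.5ms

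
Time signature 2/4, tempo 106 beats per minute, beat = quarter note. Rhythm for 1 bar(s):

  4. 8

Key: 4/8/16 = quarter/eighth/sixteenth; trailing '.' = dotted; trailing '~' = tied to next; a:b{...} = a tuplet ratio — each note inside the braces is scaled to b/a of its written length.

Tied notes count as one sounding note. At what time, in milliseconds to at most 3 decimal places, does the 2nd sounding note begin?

1. 0.0ms @ 0 + 849.057ms (3/2)
2. 849.057ms @ 3/2 + 283.019ms (1/2)

note 2 onset = 3/2b = 849.057ms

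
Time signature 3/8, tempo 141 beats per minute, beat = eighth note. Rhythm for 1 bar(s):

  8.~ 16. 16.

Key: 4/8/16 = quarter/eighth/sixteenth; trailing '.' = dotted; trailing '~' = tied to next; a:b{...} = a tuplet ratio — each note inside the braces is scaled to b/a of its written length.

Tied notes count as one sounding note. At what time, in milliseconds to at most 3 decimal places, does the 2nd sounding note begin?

note 2 onset = 9/4b = 957.447ms

1. 0.0ms @ 0 + 957.447ms (9/4)
2. 957.447ms @ 9/4 + 319.149ms (3/4)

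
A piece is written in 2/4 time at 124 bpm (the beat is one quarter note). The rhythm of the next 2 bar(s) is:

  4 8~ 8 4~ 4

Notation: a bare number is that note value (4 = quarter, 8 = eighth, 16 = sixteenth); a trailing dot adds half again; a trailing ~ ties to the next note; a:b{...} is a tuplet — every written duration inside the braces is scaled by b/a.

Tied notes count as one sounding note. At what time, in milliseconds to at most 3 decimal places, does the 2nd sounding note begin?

note 2 onset = 1b = 483.871ms

1. 0.0ms @ 0 + 483.871ms (1)
2. 483.871ms @ 1 + 483.871ms (1)
3. 967.742ms @ 2 + 967.742ms (2)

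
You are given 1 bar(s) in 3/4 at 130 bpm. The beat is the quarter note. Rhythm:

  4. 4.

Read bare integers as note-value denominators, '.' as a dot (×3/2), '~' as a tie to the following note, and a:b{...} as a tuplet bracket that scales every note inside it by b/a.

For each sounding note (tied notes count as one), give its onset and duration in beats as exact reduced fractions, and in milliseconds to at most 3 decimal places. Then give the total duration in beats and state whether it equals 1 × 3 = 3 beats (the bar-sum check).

1) 0.0ms=0b +692.308ms=3/2b
2) 692.308ms=3/2b +692.308ms=3/2b
Σ=3b of 3 (130bpm 3/4) — PASS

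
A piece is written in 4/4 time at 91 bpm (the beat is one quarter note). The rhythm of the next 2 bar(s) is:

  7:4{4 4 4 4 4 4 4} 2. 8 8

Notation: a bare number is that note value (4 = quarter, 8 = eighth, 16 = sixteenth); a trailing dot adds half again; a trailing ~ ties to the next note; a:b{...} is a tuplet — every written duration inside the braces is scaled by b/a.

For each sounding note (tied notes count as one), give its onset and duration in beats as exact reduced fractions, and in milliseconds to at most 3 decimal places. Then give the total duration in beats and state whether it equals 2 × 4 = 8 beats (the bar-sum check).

1) 0.0ms=0b +376.766ms=4/7b
2) 376.766ms=4/7b +376.766ms=4/7b
3) 753.532ms=8/7b +376.766ms=4/7b
4) 1130.298ms=12/7b +376.766ms=4/7b
5) 1507.064ms=16/7b +376.766ms=4/7b
6) 1883.83ms=20/7b +376.766ms=4/7b
7) 2260.597ms=24/7b +376.766ms=4/7b
8) 2637.363ms=4b +1978.022ms=3b
9) 4615.385ms=7b +329.67ms=1/2b
10) 4945.055ms=15/2b +329.67ms=1/2b
Σ=8b of 8 (91bpm 4/4) — PASS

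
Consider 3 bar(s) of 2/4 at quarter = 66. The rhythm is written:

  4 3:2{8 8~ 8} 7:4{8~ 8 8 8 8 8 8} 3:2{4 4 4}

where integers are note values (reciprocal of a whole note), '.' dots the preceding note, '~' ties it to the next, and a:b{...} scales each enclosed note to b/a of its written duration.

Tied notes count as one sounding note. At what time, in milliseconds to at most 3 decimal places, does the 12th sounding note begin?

1. 0.0ms @ 0 + 909.091ms (1)
2. 909.091ms @ 1 + 303.03ms (1/3)
3. 1212.121ms @ 4/3 + 606.061ms (2/3)
4. 1818.182ms @ 2 + 519.481ms (4/7)
5. 2337.662ms @ 18/7 + 259.74ms (2/7)
6. 2597.403ms @ 20/7 + 259.74ms (2/7)
7. 2857.143ms @ 22/7 + 259.74ms (2/7)
8. 3116.883ms @ 24/7 + 259.74ms (2/7)
9. 3376.623ms @ 26/7 + 259.74ms (2/7)
10. 3636.364ms @ 4 + 606.061ms (2/3)
11. 4242.424ms @ 14/3 + 606.061ms (2/3)
12. 4848.485ms @ 16/3 + 606.061ms (2/3)

note 12 onset = 16/3b = 4848.485ms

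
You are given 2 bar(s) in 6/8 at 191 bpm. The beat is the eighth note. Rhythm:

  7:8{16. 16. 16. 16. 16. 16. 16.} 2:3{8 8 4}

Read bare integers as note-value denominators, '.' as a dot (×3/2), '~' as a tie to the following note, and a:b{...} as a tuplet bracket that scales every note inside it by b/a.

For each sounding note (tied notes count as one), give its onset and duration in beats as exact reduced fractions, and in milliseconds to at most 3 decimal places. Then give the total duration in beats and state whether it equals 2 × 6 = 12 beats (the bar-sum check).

1) 0.0ms=0b +269.26ms=6/7b
2) 269.26ms=6/7b +269.26ms=6/7b
3) 538.519ms=12/7b +269.26ms=6/7b
4) 807.779ms=18/7b +269.26ms=6/7b
5) 1077.038ms=24/7b +269.26ms=6/7b
6) 1346.298ms=30/7b +269.26ms=6/7b
7) 1615.557ms=36/7b +269.26ms=6/7b
8) 1884.817ms=6b +471.204ms=3/2b
9) 2356.021ms=15/2b +471.204ms=3/2b
10) 2827.225ms=9b +942.408ms=3b
Σ=12b of 12 (191bpm 6/8) — PASS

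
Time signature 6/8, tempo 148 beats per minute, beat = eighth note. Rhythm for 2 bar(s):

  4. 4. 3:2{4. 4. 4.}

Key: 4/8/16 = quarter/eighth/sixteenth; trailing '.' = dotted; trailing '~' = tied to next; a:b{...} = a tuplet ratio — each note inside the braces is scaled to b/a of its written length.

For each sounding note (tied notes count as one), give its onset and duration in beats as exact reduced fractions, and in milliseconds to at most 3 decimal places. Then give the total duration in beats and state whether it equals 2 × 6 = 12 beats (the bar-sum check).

1) 0.0ms=0b +1216.216ms=3b
2) 1216.216ms=3b +1216.216ms=3b
3) 2432.432ms=6b +810.811ms=2b
4) 3243.243ms=8b +810.811ms=2b
5) 4054.054ms=10b +810.811ms=2b
Σ=12b of 12 (148bpm 6/8) — PASS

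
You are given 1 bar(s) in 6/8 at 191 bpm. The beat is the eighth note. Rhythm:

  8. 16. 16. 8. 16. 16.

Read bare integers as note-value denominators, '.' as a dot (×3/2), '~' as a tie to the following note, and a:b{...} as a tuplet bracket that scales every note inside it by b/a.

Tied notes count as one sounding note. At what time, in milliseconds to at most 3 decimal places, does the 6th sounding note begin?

note 6 onset = 21/4b = 1649.215ms

1. 0.0ms @ 0 + 471.204ms (3/2)
2. 471.204ms @ 3/2 + 235.602ms (3/4)
3. 706.806ms @ 9/4 + 235.602ms (3/4)
4. 942.408ms @ 3 + 471.204ms (3/2)
5. 1413.613ms @ 9/2 + 235.602ms (3/4)
6. 1649.215ms @ 21/4 + 235.602ms (3/4)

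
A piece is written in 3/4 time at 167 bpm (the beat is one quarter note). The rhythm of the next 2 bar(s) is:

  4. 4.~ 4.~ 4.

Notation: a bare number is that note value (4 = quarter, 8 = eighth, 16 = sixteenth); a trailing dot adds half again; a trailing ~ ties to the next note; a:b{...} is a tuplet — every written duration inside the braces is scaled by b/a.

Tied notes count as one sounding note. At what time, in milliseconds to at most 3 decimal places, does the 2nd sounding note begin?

1. 0.0ms @ 0 + 538.922ms (3/2)
2. 538.922ms @ 3/2 + 1616.766ms (9/2)

note 2 onset = 3/2b = 538.922ms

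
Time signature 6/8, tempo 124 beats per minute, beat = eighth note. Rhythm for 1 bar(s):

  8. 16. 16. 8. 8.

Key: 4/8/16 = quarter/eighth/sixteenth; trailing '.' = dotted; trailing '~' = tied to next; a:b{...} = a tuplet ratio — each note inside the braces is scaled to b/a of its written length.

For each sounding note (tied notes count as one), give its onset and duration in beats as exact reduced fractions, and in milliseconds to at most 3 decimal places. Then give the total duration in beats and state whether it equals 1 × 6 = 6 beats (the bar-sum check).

1) 0.0ms=0b +725.806ms=3/2b
2) 725.806ms=3/2b +362.903ms=3/4b
3) 1088.71ms=9/4b +362.903ms=3/4b
4) 1451.613ms=3b +725.806ms=3/2b
5) 2177.419ms=9/2b +725.806ms=3/2b
Σ=6b of 6 (124bpm 6/8) — PASS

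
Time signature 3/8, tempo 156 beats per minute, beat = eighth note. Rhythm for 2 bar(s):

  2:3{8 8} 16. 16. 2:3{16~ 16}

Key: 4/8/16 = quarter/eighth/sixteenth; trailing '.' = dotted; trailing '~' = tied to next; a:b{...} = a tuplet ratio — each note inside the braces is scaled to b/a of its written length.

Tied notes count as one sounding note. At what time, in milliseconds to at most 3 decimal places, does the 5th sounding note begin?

note 5 onset = 9/2b = 1730.769ms

1. 0.0ms @ 0 + 576.923ms (3/2)
2. 576.923ms @ 3/2 + 576.923ms (3/2)
3. 1153.846ms @ 3 + 288.462ms (3/4)
4. 1442.308ms @ 15/4 + 288.462ms (3/4)
5. 1730.769ms @ 9/2 + 576.923ms (3/2)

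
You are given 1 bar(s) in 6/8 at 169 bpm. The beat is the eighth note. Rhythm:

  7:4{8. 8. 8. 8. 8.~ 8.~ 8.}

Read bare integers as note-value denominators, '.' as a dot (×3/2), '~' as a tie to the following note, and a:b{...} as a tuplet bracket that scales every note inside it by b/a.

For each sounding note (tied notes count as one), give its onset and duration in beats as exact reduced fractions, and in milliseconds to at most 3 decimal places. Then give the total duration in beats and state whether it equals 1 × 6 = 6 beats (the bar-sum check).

1) 0.0ms=0b +304.311ms=6/7b
2) 304.311ms=6/7b +304.311ms=6/7b
3) 608.622ms=12/7b +304.311ms=6/7b
4) 912.933ms=18/7b +304.311ms=6/7b
5) 1217.244ms=24/7b +912.933ms=18/7b
Σ=6b of 6 (169bpm 6/8) — PASS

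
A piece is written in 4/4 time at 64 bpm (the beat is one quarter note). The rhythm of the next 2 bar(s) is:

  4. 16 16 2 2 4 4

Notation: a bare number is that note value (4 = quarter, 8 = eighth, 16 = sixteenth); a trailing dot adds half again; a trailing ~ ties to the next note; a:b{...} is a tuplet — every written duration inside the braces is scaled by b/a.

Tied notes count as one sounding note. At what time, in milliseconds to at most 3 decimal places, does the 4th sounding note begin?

note 4 onset = 2b = 1875.0ms

1. 0.0ms @ 0 + 1406.25ms (3/2)
2. 1406.25ms @ 3/2 + 234.375ms (1/4)
3. 1640.625ms @ 7/4 + 234.375ms (1/4)
4. 1875.0ms @ 2 + 1875.0ms (2)
5. 3750.0ms @ 4 + 1875.0ms (2)
6. 5625.0ms @ 6 + 937.5ms (1)
7. 6562.5ms @ 7 + 937.5ms (1)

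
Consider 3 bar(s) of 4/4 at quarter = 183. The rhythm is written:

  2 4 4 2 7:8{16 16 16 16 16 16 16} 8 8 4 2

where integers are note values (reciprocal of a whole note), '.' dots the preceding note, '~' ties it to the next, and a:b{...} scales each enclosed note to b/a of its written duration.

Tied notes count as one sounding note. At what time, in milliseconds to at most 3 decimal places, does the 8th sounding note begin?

note 8 onset = 48/7b = 2248.244ms

1. 0.0ms @ 0 + 655.738ms (2)
2. 655.738ms @ 2 + 327.869ms (1)
3. 983.607ms @ 3 + 327.869ms (1)
4. 1311.475ms @ 4 + 655.738ms (2)
5. 1967.213ms @ 6 + 93.677ms (2/7)
6. 2060.89ms @ 44/7 + 93.677ms (2/7)
7. 2154.567ms @ 46/7 + 93.677ms (2/7)
8. 2248.244ms @ 48/7 + 93.677ms (2/7)
9. 2341.92ms @ 50/7 + 93.677ms (2/7)
10. 2435.597ms @ 52/7 + 93.677ms (2/7)
11. 2529.274ms @ 54/7 + 93.677ms (2/7)
12. 2622.951ms @ 8 + 163.934ms (1/2)
13. 2786.885ms @ 17/2 + 163.934ms (1/2)
14. 2950.82ms @ 9 + 327.869ms (1)
15. 3278.689ms @ 10 + 655.738ms (2)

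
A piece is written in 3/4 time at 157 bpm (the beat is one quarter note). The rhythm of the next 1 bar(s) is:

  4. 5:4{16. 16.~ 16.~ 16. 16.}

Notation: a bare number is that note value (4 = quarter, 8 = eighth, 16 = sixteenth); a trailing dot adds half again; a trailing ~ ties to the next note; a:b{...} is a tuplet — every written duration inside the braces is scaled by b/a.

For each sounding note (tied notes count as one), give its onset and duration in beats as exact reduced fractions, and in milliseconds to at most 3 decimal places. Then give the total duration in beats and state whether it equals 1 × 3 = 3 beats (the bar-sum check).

1) 0.0ms=0b +573.248ms=3/2b
2) 573.248ms=3/2b +114.65ms=3/10b
3) 687.898ms=9/5b +343.949ms=9/10b
4) 1031.847ms=27/10b +114.65ms=3/10b
Σ=3b of 3 (157bpm 3/4) — PASS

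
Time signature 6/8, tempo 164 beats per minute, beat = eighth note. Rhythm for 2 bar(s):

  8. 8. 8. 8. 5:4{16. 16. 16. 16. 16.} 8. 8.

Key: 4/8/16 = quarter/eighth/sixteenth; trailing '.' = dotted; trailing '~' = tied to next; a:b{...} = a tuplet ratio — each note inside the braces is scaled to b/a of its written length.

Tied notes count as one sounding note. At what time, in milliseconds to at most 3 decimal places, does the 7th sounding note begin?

1. 0.0ms @ 0 + 548.78ms (3/2)
2. 548.78ms @ 3/2 + 548.78ms (3/2)
3. 1097.561ms @ 3 + 548.78ms (3/2)
4. 1646.341ms @ 9/2 + 548.78ms (3/2)
5. 2195.122ms @ 6 + 219.512ms (3/5)
6. 2414.634ms @ 33/5 + 219.512ms (3/5)
7. 2634.146ms @ 36/5 + 219.512ms (3/5)
8. 2853.659ms @ 39/5 + 219.512ms (3/5)
9. 3073.171ms @ 42/5 + 219.512ms (3/5)
10. 3292.683ms @ 9 + 548.78ms (3/2)
11. 3841.463ms @ 21/2 + 548.78ms (3/2)

note 7 onset = 36/5b = 2634.146ms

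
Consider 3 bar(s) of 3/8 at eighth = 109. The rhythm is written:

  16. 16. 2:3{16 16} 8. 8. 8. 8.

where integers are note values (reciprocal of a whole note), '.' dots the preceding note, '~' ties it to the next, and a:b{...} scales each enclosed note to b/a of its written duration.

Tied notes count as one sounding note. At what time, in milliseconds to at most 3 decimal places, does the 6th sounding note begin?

1. 0.0ms @ 0 + 412.844ms (3/4)
2. 412.844ms @ 3/4 + 412.844ms (3/4)
3. 825.688ms @ 3/2 + 412.844ms (3/4)
4. 1238.532ms @ 9/4 + 412.844ms (3/4)
5. 1651.376ms @ 3 + 825.688ms (3/2)
6. 2477.064ms @ 9/2 + 825.688ms (3/2)
7. 3302.752ms @ 6 + 825.688ms (3/2)
8. 4128.44ms @ 15/2 + 825.688ms (3/2)

note 6 onset = 9/2b = 2477.064ms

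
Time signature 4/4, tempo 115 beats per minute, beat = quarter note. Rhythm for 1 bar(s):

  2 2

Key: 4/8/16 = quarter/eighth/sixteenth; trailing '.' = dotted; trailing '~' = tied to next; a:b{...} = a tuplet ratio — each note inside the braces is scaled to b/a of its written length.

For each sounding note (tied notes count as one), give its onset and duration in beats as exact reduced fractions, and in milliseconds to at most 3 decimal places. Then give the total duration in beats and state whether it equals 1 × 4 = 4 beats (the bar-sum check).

1) 0.0ms=0b +1043.478ms=2b
2) 1043.478ms=2b +1043.478ms=2b
Σ=4b of 4 (115bpm 4/4) — PASS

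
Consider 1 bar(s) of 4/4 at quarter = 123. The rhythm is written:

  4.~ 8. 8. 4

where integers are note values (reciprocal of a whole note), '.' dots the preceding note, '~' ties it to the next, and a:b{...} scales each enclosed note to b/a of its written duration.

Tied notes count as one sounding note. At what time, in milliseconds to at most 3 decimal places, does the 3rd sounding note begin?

1. 0.0ms @ 0 + 1097.561ms (9/4)
2. 1097.561ms @ 9/4 + 365.854ms (3/4)
3. 1463.415ms @ 3 + 487.805ms (1)

note 3 onset = 3b = 1463.415ms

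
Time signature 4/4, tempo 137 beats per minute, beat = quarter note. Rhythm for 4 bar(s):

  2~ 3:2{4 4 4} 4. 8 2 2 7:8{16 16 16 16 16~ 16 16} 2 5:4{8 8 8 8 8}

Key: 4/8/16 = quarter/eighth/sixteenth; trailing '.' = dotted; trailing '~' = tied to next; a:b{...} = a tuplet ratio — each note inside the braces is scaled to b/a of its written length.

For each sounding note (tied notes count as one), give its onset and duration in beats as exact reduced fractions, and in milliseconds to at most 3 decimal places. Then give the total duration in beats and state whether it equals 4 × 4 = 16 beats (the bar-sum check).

1) 0.0ms=0b +1167.883ms=8/3b
2) 1167.883ms=8/3b +291.971ms=2/3b
3) 1459.854ms=10/3b +291.971ms=2/3b
4) 1751.825ms=4b +656.934ms=3/2b
5) 2408.759ms=11/2b +218.978ms=1/2b
6) 2627.737ms=6b +875.912ms=2b
7) 3503.65ms=8b +875.912ms=2b
8) 4379.562ms=10b +125.13ms=2/7b
9) 4504.692ms=72/7b +125.13ms=2/7b
10) 4629.823ms=74/7b +125.13ms=2/7b
11) 4754.953ms=76/7b +125.13ms=2/7b
12) 4880.083ms=78/7b +250.261ms=4/7b
13) 5130.344ms=82/7b +125.13ms=2/7b
14) 5255.474ms=12b +875.912ms=2b
15) 6131.387ms=14b +175.182ms=2/5b
16) 6306.569ms=72/5b +175.182ms=2/5b
17) 6481.752ms=74/5b +175.182ms=2/5b
18) 6656.934ms=76/5b +175.182ms=2/5b
19) 6832.117ms=78/5b +175.182ms=2/5b
Σ=16b of 16 (137bpm 4/4) — PASS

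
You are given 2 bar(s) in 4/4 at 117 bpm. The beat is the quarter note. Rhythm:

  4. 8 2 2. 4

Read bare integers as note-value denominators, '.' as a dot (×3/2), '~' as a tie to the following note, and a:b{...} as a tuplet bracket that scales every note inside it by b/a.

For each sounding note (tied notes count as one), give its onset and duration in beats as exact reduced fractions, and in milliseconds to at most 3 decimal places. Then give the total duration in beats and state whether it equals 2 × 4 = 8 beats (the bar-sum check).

1) 0.0ms=0b +769.231ms=3/2b
2) 769.231ms=3/2b +256.41ms=1/2b
3) 1025.641ms=2b +1025.641ms=2b
4) 2051.282ms=4b +1538.462ms=3b
5) 3589.744ms=7b +512.821ms=1b
Σ=8b of 8 (117bpm 4/4) — PASS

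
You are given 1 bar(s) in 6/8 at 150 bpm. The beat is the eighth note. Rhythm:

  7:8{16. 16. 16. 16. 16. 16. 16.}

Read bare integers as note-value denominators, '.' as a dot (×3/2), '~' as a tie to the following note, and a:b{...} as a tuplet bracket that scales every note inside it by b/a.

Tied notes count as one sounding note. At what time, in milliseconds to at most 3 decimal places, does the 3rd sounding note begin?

note 3 onset = 12/7b = 685.714ms

1. 0.0ms @ 0 + 342.857ms (6/7)
2. 342.857ms @ 6/7 + 342.857ms (6/7)
3. 685.714ms @ 12/7 + 342.857ms (6/7)
4. 1028.571ms @ 18/7 + 342.857ms (6/7)
5. 1371.429ms @ 24/7 + 342.857ms (6/7)
6. 1714.286ms @ 30/7 + 342.857ms (6/7)
7. 2057.143ms @ 36/7 + 342.857ms (6/7)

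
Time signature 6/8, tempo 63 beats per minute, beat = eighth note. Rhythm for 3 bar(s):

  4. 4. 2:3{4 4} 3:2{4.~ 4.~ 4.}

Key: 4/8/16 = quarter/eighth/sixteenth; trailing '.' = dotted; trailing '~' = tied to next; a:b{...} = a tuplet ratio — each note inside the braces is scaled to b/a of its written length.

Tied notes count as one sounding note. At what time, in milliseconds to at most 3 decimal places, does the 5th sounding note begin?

note 5 onset = 12b = 11428.571ms

1. 0.0ms @ 0 + 2857.143ms (3)
2. 2857.143ms @ 3 + 2857.143ms (3)
3. 5714.286ms @ 6 + 2857.143ms (3)
4. 8571.429ms @ 9 + 2857.143ms (3)
5. 11428.571ms @ 12 + 5714.286ms (6)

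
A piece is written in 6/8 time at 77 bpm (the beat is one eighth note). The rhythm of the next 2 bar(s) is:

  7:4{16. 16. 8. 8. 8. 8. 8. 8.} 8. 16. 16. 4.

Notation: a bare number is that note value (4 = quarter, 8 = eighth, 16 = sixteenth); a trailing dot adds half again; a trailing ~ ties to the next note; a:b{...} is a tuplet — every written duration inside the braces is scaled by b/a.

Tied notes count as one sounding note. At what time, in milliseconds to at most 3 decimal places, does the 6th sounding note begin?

note 6 onset = 24/7b = 2671.614ms

1. 0.0ms @ 0 + 333.952ms (3/7)
2. 333.952ms @ 3/7 + 333.952ms (3/7)
3. 667.904ms @ 6/7 + 667.904ms (6/7)
4. 1335.807ms @ 12/7 + 667.904ms (6/7)
5. 2003.711ms @ 18/7 + 667.904ms (6/7)
6. 2671.614ms @ 24/7 + 667.904ms (6/7)
7. 3339.518ms @ 30/7 + 667.904ms (6/7)
8. 4007.421ms @ 36/7 + 667.904ms (6/7)
9. 4675.325ms @ 6 + 1168.831ms (3/2)
10. 5844.156ms @ 15/2 + 584.416ms (3/4)
11. 6428.571ms @ 33/4 + 584.416ms (3/4)
12. 7012.987ms @ 9 + 2337.662ms (3)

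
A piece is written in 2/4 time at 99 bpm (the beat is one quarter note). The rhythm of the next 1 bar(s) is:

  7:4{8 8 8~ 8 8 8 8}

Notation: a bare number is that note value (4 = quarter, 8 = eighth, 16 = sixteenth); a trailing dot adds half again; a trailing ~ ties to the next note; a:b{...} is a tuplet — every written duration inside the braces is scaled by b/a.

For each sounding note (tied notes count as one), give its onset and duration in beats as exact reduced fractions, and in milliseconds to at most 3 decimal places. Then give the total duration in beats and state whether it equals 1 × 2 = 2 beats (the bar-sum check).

1) 0.0ms=0b +173.16ms=2/7b
2) 173.16ms=2/7b +173.16ms=2/7b
3) 346.32ms=4/7b +346.32ms=4/7b
4) 692.641ms=8/7b +173.16ms=2/7b
5) 865.801ms=10/7b +173.16ms=2/7b
6) 1038.961ms=12/7b +173.16ms=2/7b
Σ=2b of 2 (99bpm 2/4) — PASS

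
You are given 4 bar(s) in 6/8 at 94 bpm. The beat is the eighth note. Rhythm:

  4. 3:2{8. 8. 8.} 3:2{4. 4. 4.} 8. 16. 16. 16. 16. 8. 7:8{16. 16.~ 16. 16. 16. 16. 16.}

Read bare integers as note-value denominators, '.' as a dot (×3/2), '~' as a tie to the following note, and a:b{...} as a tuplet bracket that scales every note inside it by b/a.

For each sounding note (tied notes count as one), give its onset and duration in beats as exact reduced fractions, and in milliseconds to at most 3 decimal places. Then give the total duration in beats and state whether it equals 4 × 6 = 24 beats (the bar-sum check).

1) 0.0ms=0b +1914.894ms=3b
2) 1914.894ms=3b +638.298ms=1b
3) 2553.191ms=4b +638.298ms=1b
4) 3191.489ms=5b +638.298ms=1b
5) 3829.787ms=6b +1276.596ms=2b
6) 5106.383ms=8b +1276.596ms=2b
7) 6382.979ms=10b +1276.596ms=2b
8) 7659.574ms=12b +957.447ms=3/2b
9) 8617.021ms=27/2b +478.723ms=3/4b
10) 9095.745ms=57/4b +478.723ms=3/4b
11) 9574.468ms=15b +478.723ms=3/4b
12) 10053.191ms=63/4b +478.723ms=3/4b
13) 10531.915ms=33/2b +957.447ms=3/2b
14) 11489.362ms=18b +547.112ms=6/7b
15) 12036.474ms=132/7b +1094.225ms=12/7b
16) 13130.699ms=144/7b +547.112ms=6/7b
17) 13677.812ms=150/7b +547.112ms=6/7b
18) 14224.924ms=156/7b +547.112ms=6/7b
19) 14772.036ms=162/7b +547.112ms=6/7b
Σ=24b of 24 (94bpm 6/8) — PASS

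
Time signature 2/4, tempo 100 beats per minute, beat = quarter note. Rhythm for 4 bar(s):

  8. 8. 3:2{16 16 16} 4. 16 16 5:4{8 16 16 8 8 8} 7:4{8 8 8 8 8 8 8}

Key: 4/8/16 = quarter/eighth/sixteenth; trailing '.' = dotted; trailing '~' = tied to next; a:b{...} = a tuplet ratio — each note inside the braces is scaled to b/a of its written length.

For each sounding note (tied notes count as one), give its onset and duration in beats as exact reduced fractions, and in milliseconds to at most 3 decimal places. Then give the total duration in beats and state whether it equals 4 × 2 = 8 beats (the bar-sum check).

1) 0.0ms=0b +450.0ms=3/4b
2) 450.0ms=3/4b +450.0ms=3/4b
3) 900.0ms=3/2b +100.0ms=1/6b
4) 1000.0ms=5/3b +100.0ms=1/6b
5) 1100.0ms=11/6b +100.0ms=1/6b
6) 1200.0ms=2b +900.0ms=3/2b
7) 2100.0ms=7/2b +150.0ms=1/4b
8) 2250.0ms=15/4b +150.0ms=1/4b
9) 2400.0ms=4b +240.0ms=2/5b
10) 2640.0ms=22/5b +120.0ms=1/5b
11) 2760.0ms=23/5b +120.0ms=1/5b
12) 2880.0ms=24/5b +240.0ms=2/5b
13) 3120.0ms=26/5b +240.0ms=2/5b
14) 3360.0ms=28/5b +240.0ms=2/5b
15) 3600.0ms=6b +171.429ms=2/7b
16) 3771.429ms=44/7b +171.429ms=2/7b
17) 3942.857ms=46/7b +171.429ms=2/7b
18) 4114.286ms=48/7b +171.429ms=2/7b
19) 4285.714ms=50/7b +171.429ms=2/7b
20) 4457.143ms=52/7b +171.429ms=2/7b
21) 4628.571ms=54/7b +171.429ms=2/7b
Σ=8b of 8 (100bpm 2/4) — PASS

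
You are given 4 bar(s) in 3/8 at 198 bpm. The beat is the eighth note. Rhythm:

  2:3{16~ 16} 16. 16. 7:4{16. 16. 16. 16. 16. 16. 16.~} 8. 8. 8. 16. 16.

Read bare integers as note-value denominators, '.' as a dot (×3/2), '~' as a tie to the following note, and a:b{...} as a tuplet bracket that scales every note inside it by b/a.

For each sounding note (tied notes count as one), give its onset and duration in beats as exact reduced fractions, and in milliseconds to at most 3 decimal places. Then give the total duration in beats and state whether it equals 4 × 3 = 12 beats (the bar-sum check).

1) 0.0ms=0b +454.545ms=3/2b
2) 454.545ms=3/2b +227.273ms=3/4b
3) 681.818ms=9/4b +227.273ms=3/4b
4) 909.091ms=3b +129.87ms=3/7b
5) 1038.961ms=24/7b +129.87ms=3/7b
6) 1168.831ms=27/7b +129.87ms=3/7b
7) 1298.701ms=30/7b +129.87ms=3/7b
8) 1428.571ms=33/7b +129.87ms=3/7b
9) 1558.442ms=36/7b +129.87ms=3/7b
10) 1688.312ms=39/7b +584.416ms=27/14b
11) 2272.727ms=15/2b +454.545ms=3/2b
12) 2727.273ms=9b +454.545ms=3/2b
13) 3181.818ms=21/2b +227.273ms=3/4b
14) 3409.091ms=45/4b +227.273ms=3/4b
Σ=12b of 12 (198bpm 3/8) — PASS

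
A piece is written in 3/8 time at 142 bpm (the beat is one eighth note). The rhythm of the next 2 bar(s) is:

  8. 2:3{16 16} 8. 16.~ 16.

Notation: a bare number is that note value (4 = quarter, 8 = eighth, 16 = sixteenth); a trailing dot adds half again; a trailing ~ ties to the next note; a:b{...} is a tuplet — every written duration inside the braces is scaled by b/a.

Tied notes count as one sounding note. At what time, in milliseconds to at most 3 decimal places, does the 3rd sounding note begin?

note 3 onset = 9/4b = 950.704ms

1. 0.0ms @ 0 + 633.803ms (3/2)
2. 633.803ms @ 3/2 + 316.901ms (3/4)
3. 950.704ms @ 9/4 + 316.901ms (3/4)
4. 1267.606ms @ 3 + 633.803ms (3/2)
5. 1901.408ms @ 9/2 + 633.803ms (3/2)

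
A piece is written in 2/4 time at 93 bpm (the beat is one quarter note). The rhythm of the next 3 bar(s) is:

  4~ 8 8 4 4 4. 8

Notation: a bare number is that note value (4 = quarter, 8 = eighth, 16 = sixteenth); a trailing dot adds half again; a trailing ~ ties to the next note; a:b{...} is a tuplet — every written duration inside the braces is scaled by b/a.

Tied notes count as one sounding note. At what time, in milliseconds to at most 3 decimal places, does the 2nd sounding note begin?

1. 0.0ms @ 0 + 967.742ms (3/2)
2. 967.742ms @ 3/2 + 322.581ms (1/2)
3. 1290.323ms @ 2 + 645.161ms (1)
4. 1935.484ms @ 3 + 645.161ms (1)
5. 2580.645ms @ 4 + 967.742ms (3/2)
6. 3548.387ms @ 11/2 + 322.581ms (1/2)

note 2 onset = 3/2b = 967.742ms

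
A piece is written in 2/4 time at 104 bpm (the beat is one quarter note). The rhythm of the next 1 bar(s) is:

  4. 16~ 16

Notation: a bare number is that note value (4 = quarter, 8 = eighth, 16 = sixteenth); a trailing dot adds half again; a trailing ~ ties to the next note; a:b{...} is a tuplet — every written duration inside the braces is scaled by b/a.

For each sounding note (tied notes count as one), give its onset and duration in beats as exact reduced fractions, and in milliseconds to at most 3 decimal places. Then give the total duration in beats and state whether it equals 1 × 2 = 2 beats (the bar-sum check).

1) 0.0ms=0b +865.385ms=3/2b
2) 865.385ms=3/2b +288.462ms=1/2b
Σ=2b of 2 (104bpm 2/4) — PASS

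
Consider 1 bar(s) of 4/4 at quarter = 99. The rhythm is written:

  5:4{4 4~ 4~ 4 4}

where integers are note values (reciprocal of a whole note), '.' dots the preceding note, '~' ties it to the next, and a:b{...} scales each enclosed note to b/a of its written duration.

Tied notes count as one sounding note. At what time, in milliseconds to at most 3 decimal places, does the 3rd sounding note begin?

note 3 onset = 16/5b = 1939.394ms

1. 0.0ms @ 0 + 484.848ms (4/5)
2. 484.848ms @ 4/5 + 1454.545ms (12/5)
3. 1939.394ms @ 16/5 + 484.848ms (4/5)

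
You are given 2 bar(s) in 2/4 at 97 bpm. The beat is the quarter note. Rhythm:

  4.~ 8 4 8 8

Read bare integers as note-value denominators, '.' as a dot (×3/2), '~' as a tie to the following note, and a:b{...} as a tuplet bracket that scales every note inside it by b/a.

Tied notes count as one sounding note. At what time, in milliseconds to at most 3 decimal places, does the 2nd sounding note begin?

1. 0.0ms @ 0 + 1237.113ms (2)
2. 1237.113ms @ 2 + 618.557ms (1)
3. 1855.67ms @ 3 + 309.278ms (1/2)
4. 2164.948ms @ 7/2 + 309.278ms (1/2)

note 2 onset = 2b = 1237.113ms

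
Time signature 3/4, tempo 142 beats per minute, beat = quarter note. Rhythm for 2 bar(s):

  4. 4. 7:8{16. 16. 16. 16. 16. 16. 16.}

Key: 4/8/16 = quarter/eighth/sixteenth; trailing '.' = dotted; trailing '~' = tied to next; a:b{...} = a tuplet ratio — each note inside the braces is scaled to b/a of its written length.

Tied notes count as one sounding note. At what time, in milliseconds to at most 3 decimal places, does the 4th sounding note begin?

note 4 onset = 24/7b = 1448.692ms

1. 0.0ms @ 0 + 633.803ms (3/2)
2. 633.803ms @ 3/2 + 633.803ms (3/2)
3. 1267.606ms @ 3 + 181.087ms (3/7)
4. 1448.692ms @ 24/7 + 181.087ms (3/7)
5. 1629.779ms @ 27/7 + 181.087ms (3/7)
6. 1810.865ms @ 30/7 + 181.087ms (3/7)
7. 1991.952ms @ 33/7 + 181.087ms (3/7)
8. 2173.038ms @ 36/7 + 181.087ms (3/7)
9. 2354.125ms @ 39/7 + 181.087ms (3/7)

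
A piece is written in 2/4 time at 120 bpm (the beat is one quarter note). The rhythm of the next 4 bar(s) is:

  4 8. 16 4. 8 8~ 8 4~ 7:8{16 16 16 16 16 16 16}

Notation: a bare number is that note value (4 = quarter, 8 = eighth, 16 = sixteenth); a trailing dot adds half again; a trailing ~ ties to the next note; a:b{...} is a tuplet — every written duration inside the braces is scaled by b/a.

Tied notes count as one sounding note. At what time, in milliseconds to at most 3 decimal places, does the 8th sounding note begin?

1. 0.0ms @ 0 + 500.0ms (1)
2. 500.0ms @ 1 + 375.0ms (3/4)
3. 875.0ms @ 7/4 + 125.0ms (1/4)
4. 1000.0ms @ 2 + 750.0ms (3/2)
5. 1750.0ms @ 7/2 + 250.0ms (1/2)
6. 2000.0ms @ 4 + 500.0ms (1)
7. 2500.0ms @ 5 + 642.857ms (9/7)
8. 3142.857ms @ 44/7 + 142.857ms (2/7)
9. 3285.714ms @ 46/7 + 142.857ms (2/7)
10. 3428.571ms @ 48/7 + 142.857ms (2/7)
11. 3571.429ms @ 50/7 + 142.857ms (2/7)
12. 3714.286ms @ 52/7 + 142.857ms (2/7)
13. 3857.143ms @ 54/7 + 142.857ms (2/7)

note 8 onset = 44/7b = 3142.857ms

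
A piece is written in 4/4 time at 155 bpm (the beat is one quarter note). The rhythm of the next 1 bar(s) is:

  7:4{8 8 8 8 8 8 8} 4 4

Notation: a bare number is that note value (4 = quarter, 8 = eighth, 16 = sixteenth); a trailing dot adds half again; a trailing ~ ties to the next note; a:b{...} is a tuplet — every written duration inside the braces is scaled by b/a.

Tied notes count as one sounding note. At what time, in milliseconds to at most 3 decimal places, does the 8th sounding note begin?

note 8 onset = 2b = 774.194ms

1. 0.0ms @ 0 + 110.599ms (2/7)
2. 110.599ms @ 2/7 + 110.599ms (2/7)
3. 221.198ms @ 4/7 + 110.599ms (2/7)
4. 331.797ms @ 6/7 + 110.599ms (2/7)
5. 442.396ms @ 8/7 + 110.599ms (2/7)
6. 552.995ms @ 10/7 + 110.599ms (2/7)
7. 663.594ms @ 12/7 + 110.599ms (2/7)
8. 774.194ms @ 2 + 387.097ms (1)
9. 1161.29ms @ 3 + 387.097ms (1)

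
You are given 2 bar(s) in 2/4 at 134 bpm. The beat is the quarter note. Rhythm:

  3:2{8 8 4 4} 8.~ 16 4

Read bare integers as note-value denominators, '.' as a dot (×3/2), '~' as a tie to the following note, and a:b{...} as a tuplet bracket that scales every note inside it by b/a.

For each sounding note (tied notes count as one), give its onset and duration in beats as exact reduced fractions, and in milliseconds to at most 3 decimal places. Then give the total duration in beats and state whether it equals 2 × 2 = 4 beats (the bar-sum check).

1) 0.0ms=0b +149.254ms=1/3b
2) 149.254ms=1/3b +149.254ms=1/3b
3) 298.507ms=2/3b +298.507ms=2/3b
4) 597.015ms=4/3b +298.507ms=2/3b
5) 895.522ms=2b +447.761ms=1b
6) 1343.284ms=3b +447.761ms=1b
Σ=4b of 4 (134bpm 2/4) — PASS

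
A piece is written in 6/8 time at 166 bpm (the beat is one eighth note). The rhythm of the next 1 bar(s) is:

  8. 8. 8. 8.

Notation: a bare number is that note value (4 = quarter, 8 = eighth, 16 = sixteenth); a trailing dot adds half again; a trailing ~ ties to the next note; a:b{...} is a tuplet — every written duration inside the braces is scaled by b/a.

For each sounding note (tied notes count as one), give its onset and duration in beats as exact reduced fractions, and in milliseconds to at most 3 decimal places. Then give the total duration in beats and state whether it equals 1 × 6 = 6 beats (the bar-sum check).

1) 0.0ms=0b +542.169ms=3/2b
2) 542.169ms=3/2b +542.169ms=3/2b
3) 1084.337ms=3b +542.169ms=3/2b
4) 1626.506ms=9/2b +542.169ms=3/2b
Σ=6b of 6 (166bpm 6/8) — PASS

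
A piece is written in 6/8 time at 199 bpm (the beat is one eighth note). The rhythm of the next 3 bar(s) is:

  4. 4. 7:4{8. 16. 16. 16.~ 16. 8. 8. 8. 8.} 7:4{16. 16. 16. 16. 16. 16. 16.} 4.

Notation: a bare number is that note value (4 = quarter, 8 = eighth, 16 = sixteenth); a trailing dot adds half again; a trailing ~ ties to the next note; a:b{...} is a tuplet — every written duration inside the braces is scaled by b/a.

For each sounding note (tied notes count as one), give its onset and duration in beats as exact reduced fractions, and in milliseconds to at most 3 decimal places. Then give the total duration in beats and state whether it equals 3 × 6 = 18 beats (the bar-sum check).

1) 0.0ms=0b +904.523ms=3b
2) 904.523ms=3b +904.523ms=3b
3) 1809.045ms=6b +258.435ms=6/7b
4) 2067.48ms=48/7b +129.218ms=3/7b
5) 2196.698ms=51/7b +129.218ms=3/7b
6) 2325.915ms=54/7b +258.435ms=6/7b
7) 2584.35ms=60/7b +258.435ms=6/7b
8) 2842.785ms=66/7b +258.435ms=6/7b
9) 3101.22ms=72/7b +258.435ms=6/7b
10) 3359.655ms=78/7b +258.435ms=6/7b
11) 3618.09ms=12b +129.218ms=3/7b
12) 3747.308ms=87/7b +129.218ms=3/7b
13) 3876.525ms=90/7b +129.218ms=3/7b
14) 4005.743ms=93/7b +129.218ms=3/7b
15) 4134.961ms=96/7b +129.218ms=3/7b
16) 4264.178ms=99/7b +129.218ms=3/7b
17) 4393.396ms=102/7b +129.218ms=3/7b
18) 4522.613ms=15b +904.523ms=3b
Σ=18b of 18 (199bpm 6/8) — PASS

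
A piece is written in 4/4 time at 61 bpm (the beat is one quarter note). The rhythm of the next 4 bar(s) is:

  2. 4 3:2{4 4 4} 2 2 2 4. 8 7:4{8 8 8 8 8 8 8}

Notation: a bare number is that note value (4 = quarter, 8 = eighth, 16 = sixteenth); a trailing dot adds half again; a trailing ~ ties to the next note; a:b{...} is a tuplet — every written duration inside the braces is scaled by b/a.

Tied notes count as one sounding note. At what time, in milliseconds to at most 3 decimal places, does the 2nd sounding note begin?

note 2 onset = 3b = 2950.82ms

1. 0.0ms @ 0 + 2950.82ms (3)
2. 2950.82ms @ 3 + 983.607ms (1)
3. 3934.426ms @ 4 + 655.738ms (2/3)
4. 4590.164ms @ 14/3 + 655.738ms (2/3)
5. 5245.902ms @ 16/3 + 655.738ms (2/3)
6. 5901.639ms @ 6 + 1967.213ms (2)
7. 7868.852ms @ 8 + 1967.213ms (2)
8. 9836.066ms @ 10 + 1967.213ms (2)
9. 11803.279ms @ 12 + 1475.41ms (3/2)
10. 13278.689ms @ 27/2 + 491.803ms (1/2)
11. 13770.492ms @ 14 + 281.03ms (2/7)
12. 14051.522ms @ 100/7 + 281.03ms (2/7)
13. 14332.553ms @ 102/7 + 281.03ms (2/7)
14. 14613.583ms @ 104/7 + 281.03ms (2/7)
15. 14894.614ms @ 106/7 + 281.03ms (2/7)
16. 15175.644ms @ 108/7 + 281.03ms (2/7)
17. 15456.674ms @ 110/7 + 281.03ms (2/7)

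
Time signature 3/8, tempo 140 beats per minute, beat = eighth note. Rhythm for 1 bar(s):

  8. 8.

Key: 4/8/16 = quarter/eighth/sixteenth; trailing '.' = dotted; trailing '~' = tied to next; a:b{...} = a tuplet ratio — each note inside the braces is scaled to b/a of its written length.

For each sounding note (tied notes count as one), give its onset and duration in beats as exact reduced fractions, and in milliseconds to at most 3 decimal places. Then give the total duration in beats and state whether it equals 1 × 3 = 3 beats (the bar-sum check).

1) 0.0ms=0b +642.857ms=3/2b
2) 642.857ms=3/2b +642.857ms=3/2b
Σ=3b of 3 (140bpm 3/8) — PASS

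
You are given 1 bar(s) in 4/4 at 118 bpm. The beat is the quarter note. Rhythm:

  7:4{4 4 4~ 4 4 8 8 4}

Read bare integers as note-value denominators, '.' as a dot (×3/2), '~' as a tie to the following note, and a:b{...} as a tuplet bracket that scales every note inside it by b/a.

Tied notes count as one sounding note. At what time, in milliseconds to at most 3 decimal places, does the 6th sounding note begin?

note 6 onset = 22/7b = 1598.063ms

1. 0.0ms @ 0 + 290.557ms (4/7)
2. 290.557ms @ 4/7 + 290.557ms (4/7)
3. 581.114ms @ 8/7 + 581.114ms (8/7)
4. 1162.228ms @ 16/7 + 290.557ms (4/7)
5. 1452.785ms @ 20/7 + 145.278ms (2/7)
6. 1598.063ms @ 22/7 + 145.278ms (2/7)
7. 1743.341ms @ 24/7 + 290.557ms (4/7)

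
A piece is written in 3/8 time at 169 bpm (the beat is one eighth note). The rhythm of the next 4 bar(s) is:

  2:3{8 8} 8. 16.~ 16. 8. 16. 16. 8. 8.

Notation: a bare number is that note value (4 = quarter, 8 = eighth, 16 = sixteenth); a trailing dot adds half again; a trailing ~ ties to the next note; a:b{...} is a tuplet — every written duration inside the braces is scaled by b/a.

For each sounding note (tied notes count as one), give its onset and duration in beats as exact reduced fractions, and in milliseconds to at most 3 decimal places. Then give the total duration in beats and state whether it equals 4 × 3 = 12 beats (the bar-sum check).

1) 0.0ms=0b +532.544ms=3/2b
2) 532.544ms=3/2b +532.544ms=3/2b
3) 1065.089ms=3b +532.544ms=3/2b
4) 1597.633ms=9/2b +532.544ms=3/2b
5) 2130.178ms=6b +532.544ms=3/2b
6) 2662.722ms=15/2b +266.272ms=3/4b
7) 2928.994ms=33/4b +266.272ms=3/4b
8) 3195.266ms=9b +532.544ms=3/2b
9) 3727.811ms=21/2b +532.544ms=3/2b
Σ=12b of 12 (169bpm 3/8) — PASS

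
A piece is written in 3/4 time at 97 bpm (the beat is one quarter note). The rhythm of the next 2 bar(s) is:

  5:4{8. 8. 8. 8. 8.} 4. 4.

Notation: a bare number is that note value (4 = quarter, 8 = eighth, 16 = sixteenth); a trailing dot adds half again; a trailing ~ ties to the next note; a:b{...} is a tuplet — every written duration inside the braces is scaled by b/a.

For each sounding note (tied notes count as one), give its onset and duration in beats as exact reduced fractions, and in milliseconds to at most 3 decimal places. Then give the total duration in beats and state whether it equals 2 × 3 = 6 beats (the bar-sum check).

1) 0.0ms=0b +371.134ms=3/5b
2) 371.134ms=3/5b +371.134ms=3/5b
3) 742.268ms=6/5b +371.134ms=3/5b
4) 1113.402ms=9/5b +371.134ms=3/5b
5) 1484.536ms=12/5b +371.134ms=3/5b
6) 1855.67ms=3b +927.835ms=3/2b
7) 2783.505ms=9/2b +927.835ms=3/2b
Σ=6b of 6 (97bpm 3/4) — PASS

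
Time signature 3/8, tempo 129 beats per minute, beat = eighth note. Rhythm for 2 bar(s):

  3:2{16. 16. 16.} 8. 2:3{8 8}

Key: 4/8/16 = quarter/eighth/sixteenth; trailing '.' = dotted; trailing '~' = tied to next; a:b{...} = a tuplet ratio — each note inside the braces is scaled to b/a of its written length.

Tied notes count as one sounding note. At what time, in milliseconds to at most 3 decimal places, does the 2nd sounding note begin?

note 2 onset = 1/2b = 232.558ms

1. 0.0ms @ 0 + 232.558ms (1/2)
2. 232.558ms @ 1/2 + 232.558ms (1/2)
3. 465.116ms @ 1 + 232.558ms (1/2)
4. 697.674ms @ 3/2 + 697.674ms (3/2)
5. 1395.349ms @ 3 + 697.674ms (3/2)
6. 2093.023ms @ 9/2 + 697.674ms (3/2)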